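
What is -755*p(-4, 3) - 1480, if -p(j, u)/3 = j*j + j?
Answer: 25700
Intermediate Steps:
p(j, u) = -3*j - 3*j**2 (p(j, u) = -3*(j*j + j) = -3*(j**2 + j) = -3*(j + j**2) = -3*j - 3*j**2)
-755*p(-4, 3) - 1480 = -(-2265)*(-4)*(1 - 4) - 1480 = -(-2265)*(-4)*(-3) - 1480 = -755*(-36) - 1480 = 27180 - 1480 = 25700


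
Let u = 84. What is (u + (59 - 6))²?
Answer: 18769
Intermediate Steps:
(u + (59 - 6))² = (84 + (59 - 6))² = (84 + 53)² = 137² = 18769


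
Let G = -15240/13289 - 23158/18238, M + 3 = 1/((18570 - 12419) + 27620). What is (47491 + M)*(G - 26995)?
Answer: -5246739781644387604064/4092450526461 ≈ -1.2821e+9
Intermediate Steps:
M = -101312/33771 (M = -3 + 1/((18570 - 12419) + 27620) = -3 + 1/(6151 + 27620) = -3 + 1/33771 = -101312/33771 ≈ -3.0000)
G = -292846891/121182391 (G = -15240*1/13289 - 23158*1/18238 = -15240/13289 - 11579/9119 = -292846891/121182391 ≈ -2.4166)
(47491 + M)*(G - 26995) = (47491 - 101312/33771)*(-292846891/121182391 - 26995) = (1603717249/33771)*(-3271611491936/121182391) = -5246739781644387604064/4092450526461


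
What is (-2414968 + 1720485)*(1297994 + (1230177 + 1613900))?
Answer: -2876597894293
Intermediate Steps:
(-2414968 + 1720485)*(1297994 + (1230177 + 1613900)) = -694483*(1297994 + 2844077) = -694483*4142071 = -2876597894293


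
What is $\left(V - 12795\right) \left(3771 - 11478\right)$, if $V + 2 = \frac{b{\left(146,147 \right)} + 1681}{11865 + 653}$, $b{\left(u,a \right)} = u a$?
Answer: $\frac{1234427901021}{12518} \approx 9.8612 \cdot 10^{7}$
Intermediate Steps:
$b{\left(u,a \right)} = a u$
$V = - \frac{1893}{12518}$ ($V = -2 + \frac{147 \cdot 146 + 1681}{11865 + 653} = -2 + \frac{21462 + 1681}{12518} = -2 + 23143 \cdot \frac{1}{12518} = -2 + \frac{23143}{12518} = - \frac{1893}{12518} \approx -0.15122$)
$\left(V - 12795\right) \left(3771 - 11478\right) = \left(- \frac{1893}{12518} - 12795\right) \left(3771 - 11478\right) = \left(- \frac{160169703}{12518}\right) \left(-7707\right) = \frac{1234427901021}{12518}$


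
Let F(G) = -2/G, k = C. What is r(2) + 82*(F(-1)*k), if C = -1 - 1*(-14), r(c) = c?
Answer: 2134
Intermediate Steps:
C = 13 (C = -1 + 14 = 13)
k = 13
r(2) + 82*(F(-1)*k) = 2 + 82*(-2/(-1)*13) = 2 + 82*(-2*(-1)*13) = 2 + 82*(2*13) = 2 + 82*26 = 2 + 2132 = 2134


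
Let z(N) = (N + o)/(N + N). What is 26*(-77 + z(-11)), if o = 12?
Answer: -22035/11 ≈ -2003.2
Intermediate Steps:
z(N) = (12 + N)/(2*N) (z(N) = (N + 12)/(N + N) = (12 + N)/((2*N)) = (12 + N)*(1/(2*N)) = (12 + N)/(2*N))
26*(-77 + z(-11)) = 26*(-77 + (1/2)*(12 - 11)/(-11)) = 26*(-77 + (1/2)*(-1/11)*1) = 26*(-77 - 1/22) = 26*(-1695/22) = -22035/11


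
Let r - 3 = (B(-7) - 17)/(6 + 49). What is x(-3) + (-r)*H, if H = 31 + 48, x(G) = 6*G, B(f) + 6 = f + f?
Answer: -11102/55 ≈ -201.85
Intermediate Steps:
B(f) = -6 + 2*f (B(f) = -6 + (f + f) = -6 + 2*f)
r = 128/55 (r = 3 + ((-6 + 2*(-7)) - 17)/(6 + 49) = 3 + ((-6 - 14) - 17)/55 = 3 + (-20 - 17)*(1/55) = 3 - 37*1/55 = 3 - 37/55 = 128/55 ≈ 2.3273)
H = 79
x(-3) + (-r)*H = 6*(-3) - 1*128/55*79 = -18 - 128/55*79 = -18 - 10112/55 = -11102/55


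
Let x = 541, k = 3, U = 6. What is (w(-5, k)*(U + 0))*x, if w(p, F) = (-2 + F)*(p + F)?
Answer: -6492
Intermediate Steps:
w(p, F) = (-2 + F)*(F + p)
(w(-5, k)*(U + 0))*x = ((3² - 2*3 - 2*(-5) + 3*(-5))*(6 + 0))*541 = ((9 - 6 + 10 - 15)*6)*541 = -2*6*541 = -12*541 = -6492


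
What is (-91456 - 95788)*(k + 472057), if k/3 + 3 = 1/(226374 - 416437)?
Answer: -16799318038528124/190063 ≈ -8.8388e+10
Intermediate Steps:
k = -1710570/190063 (k = -9 + 3/(226374 - 416437) = -9 + 3/(-190063) = -9 + 3*(-1/190063) = -9 - 3/190063 = -1710570/190063 ≈ -9.0000)
(-91456 - 95788)*(k + 472057) = (-91456 - 95788)*(-1710570/190063 + 472057) = -187244*89718859021/190063 = -16799318038528124/190063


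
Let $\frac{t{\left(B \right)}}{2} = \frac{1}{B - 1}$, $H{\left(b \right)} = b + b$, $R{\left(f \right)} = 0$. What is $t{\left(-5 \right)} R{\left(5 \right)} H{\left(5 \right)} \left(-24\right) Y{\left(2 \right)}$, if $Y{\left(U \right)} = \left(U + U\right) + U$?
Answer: $0$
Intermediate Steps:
$H{\left(b \right)} = 2 b$
$Y{\left(U \right)} = 3 U$ ($Y{\left(U \right)} = 2 U + U = 3 U$)
$t{\left(B \right)} = \frac{2}{-1 + B}$ ($t{\left(B \right)} = \frac{2}{B - 1} = \frac{2}{-1 + B}$)
$t{\left(-5 \right)} R{\left(5 \right)} H{\left(5 \right)} \left(-24\right) Y{\left(2 \right)} = \frac{2}{-1 - 5} \cdot 0 \cdot 2 \cdot 5 \left(-24\right) 3 \cdot 2 = \frac{2}{-6} \cdot 0 \cdot 10 \left(-24\right) 6 = 2 \left(- \frac{1}{6}\right) 0 \cdot 10 \left(-24\right) 6 = \left(- \frac{1}{3}\right) 0 \cdot 10 \left(-24\right) 6 = 0 \cdot 10 \left(-24\right) 6 = 0 \left(-24\right) 6 = 0 \cdot 6 = 0$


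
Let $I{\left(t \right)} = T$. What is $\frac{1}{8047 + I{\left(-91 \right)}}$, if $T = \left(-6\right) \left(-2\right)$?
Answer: $\frac{1}{8059} \approx 0.00012408$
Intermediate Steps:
$T = 12$
$I{\left(t \right)} = 12$
$\frac{1}{8047 + I{\left(-91 \right)}} = \frac{1}{8047 + 12} = \frac{1}{8059}$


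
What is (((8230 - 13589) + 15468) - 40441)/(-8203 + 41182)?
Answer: -30332/32979 ≈ -0.91974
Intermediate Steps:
(((8230 - 13589) + 15468) - 40441)/(-8203 + 41182) = ((-5359 + 15468) - 40441)/32979 = (10109 - 40441)*(1/32979) = -30332*1/32979 = -30332/32979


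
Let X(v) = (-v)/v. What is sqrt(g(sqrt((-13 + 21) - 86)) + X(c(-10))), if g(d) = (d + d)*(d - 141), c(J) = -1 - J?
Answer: sqrt(-157 - 282*I*sqrt(78)) ≈ 34.194 - 36.418*I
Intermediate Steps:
g(d) = 2*d*(-141 + d) (g(d) = (2*d)*(-141 + d) = 2*d*(-141 + d))
X(v) = -1
sqrt(g(sqrt((-13 + 21) - 86)) + X(c(-10))) = sqrt(2*sqrt((-13 + 21) - 86)*(-141 + sqrt((-13 + 21) - 86)) - 1) = sqrt(2*sqrt(8 - 86)*(-141 + sqrt(8 - 86)) - 1) = sqrt(2*sqrt(-78)*(-141 + sqrt(-78)) - 1) = sqrt(2*(I*sqrt(78))*(-141 + I*sqrt(78)) - 1) = sqrt(2*I*sqrt(78)*(-141 + I*sqrt(78)) - 1) = sqrt(-1 + 2*I*sqrt(78)*(-141 + I*sqrt(78)))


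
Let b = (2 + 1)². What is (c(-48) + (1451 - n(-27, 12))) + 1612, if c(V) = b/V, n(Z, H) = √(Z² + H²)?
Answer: 49005/16 - 3*√97 ≈ 3033.3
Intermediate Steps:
b = 9 (b = 3² = 9)
n(Z, H) = √(H² + Z²)
c(V) = 9/V
(c(-48) + (1451 - n(-27, 12))) + 1612 = (9/(-48) + (1451 - √(12² + (-27)²))) + 1612 = (9*(-1/48) + (1451 - √(144 + 729))) + 1612 = (-3/16 + (1451 - √873)) + 1612 = (-3/16 + (1451 - 3*√97)) + 1612 = (23213/16 - 3*√97) + 1612 = 49005/16 - 3*√97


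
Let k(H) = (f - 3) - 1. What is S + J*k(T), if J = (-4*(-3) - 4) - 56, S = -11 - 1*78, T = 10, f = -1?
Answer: 151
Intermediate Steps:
k(H) = -5 (k(H) = (-1 - 3) - 1 = -4 - 1 = -5)
S = -89 (S = -11 - 78 = -89)
J = -48 (J = (12 - 4) - 56 = 8 - 56 = -48)
S + J*k(T) = -89 - 48*(-5) = -89 + 240 = 151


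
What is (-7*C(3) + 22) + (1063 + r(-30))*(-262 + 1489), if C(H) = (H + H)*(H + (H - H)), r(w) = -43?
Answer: 1251436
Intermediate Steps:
C(H) = 2*H² (C(H) = (2*H)*(H + 0) = (2*H)*H = 2*H²)
(-7*C(3) + 22) + (1063 + r(-30))*(-262 + 1489) = (-14*3² + 22) + (1063 - 43)*(-262 + 1489) = (-14*9 + 22) + 1020*1227 = (-7*18 + 22) + 1251540 = (-126 + 22) + 1251540 = -104 + 1251540 = 1251436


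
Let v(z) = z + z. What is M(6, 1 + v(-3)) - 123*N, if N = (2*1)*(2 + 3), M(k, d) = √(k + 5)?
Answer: -1230 + √11 ≈ -1226.7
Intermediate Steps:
v(z) = 2*z
M(k, d) = √(5 + k)
N = 10 (N = 2*5 = 10)
M(6, 1 + v(-3)) - 123*N = √(5 + 6) - 123*10 = √11 - 1230 = -1230 + √11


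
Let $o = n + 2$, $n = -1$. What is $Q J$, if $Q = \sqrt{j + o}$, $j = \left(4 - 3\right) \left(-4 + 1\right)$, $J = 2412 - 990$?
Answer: $1422 i \sqrt{2} \approx 2011.0 i$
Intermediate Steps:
$J = 1422$ ($J = 2412 - 990 = 1422$)
$o = 1$ ($o = -1 + 2 = 1$)
$j = -3$ ($j = 1 \left(-3\right) = -3$)
$Q = i \sqrt{2}$ ($Q = \sqrt{-3 + 1} = \sqrt{-2} = i \sqrt{2} \approx 1.4142 i$)
$Q J = i \sqrt{2} \cdot 1422 = 1422 i \sqrt{2}$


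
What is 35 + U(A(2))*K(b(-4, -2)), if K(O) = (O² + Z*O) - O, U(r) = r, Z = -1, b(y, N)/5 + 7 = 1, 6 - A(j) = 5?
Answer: 995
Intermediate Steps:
A(j) = 1 (A(j) = 6 - 1*5 = 6 - 5 = 1)
b(y, N) = -30 (b(y, N) = -35 + 5*1 = -35 + 5 = -30)
K(O) = O² - 2*O (K(O) = (O² - O) - O = O² - 2*O)
35 + U(A(2))*K(b(-4, -2)) = 35 + 1*(-30*(-2 - 30)) = 35 + 1*(-30*(-32)) = 35 + 1*960 = 35 + 960 = 995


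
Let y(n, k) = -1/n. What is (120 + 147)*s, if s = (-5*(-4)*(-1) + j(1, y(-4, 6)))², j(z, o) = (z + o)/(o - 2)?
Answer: 5613675/49 ≈ 1.1456e+5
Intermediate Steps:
j(z, o) = (o + z)/(-2 + o)
s = 21025/49 (s = (-5*(-4)*(-1) + (-1/(-4) + 1)/(-2 - 1/(-4)))² = (20*(-1) + (-1*(-¼) + 1)/(-2 - 1*(-¼)))² = (-20 + (¼ + 1)/(-2 + ¼))² = (-20 + (5/4)/(-7/4))² = (-20 - 4/7*5/4)² = (-20 - 5/7)² = (-145/7)² = 21025/49 ≈ 429.08)
(120 + 147)*s = (120 + 147)*(21025/49) = 267*(21025/49) = 5613675/49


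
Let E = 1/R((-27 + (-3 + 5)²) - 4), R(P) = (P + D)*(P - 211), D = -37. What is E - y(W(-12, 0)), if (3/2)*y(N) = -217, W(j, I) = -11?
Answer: 6610691/45696 ≈ 144.67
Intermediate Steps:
y(N) = -434/3 (y(N) = (⅔)*(-217) = -434/3)
R(P) = (-211 + P)*(-37 + P) (R(P) = (P - 37)*(P - 211) = (-37 + P)*(-211 + P) = (-211 + P)*(-37 + P))
E = 1/15232 (E = 1/(7807 + ((-27 + (-3 + 5)²) - 4)² - 248*((-27 + (-3 + 5)²) - 4)) = 1/(7807 + ((-27 + 2²) - 4)² - 248*((-27 + 2²) - 4)) = 1/(7807 + ((-27 + 4) - 4)² - 248*((-27 + 4) - 4)) = 1/(7807 + (-23 - 4)² - 248*(-23 - 4)) = 1/(7807 + (-27)² - 248*(-27)) = 1/(7807 + 729 + 6696) = 1/15232 ≈ 6.5651e-5)
E - y(W(-12, 0)) = 1/15232 - 1*(-434/3) = 1/15232 + 434/3 = 6610691/45696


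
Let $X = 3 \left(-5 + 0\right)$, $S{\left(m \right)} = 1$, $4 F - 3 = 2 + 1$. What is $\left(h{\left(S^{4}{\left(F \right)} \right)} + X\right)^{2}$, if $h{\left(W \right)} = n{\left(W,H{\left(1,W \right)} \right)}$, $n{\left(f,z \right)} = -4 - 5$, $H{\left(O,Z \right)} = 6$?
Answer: $576$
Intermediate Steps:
$F = \frac{3}{2}$ ($F = \frac{3}{4} + \frac{2 + 1}{4} = \frac{3}{4} + \frac{1}{4} \cdot 3 = \frac{3}{4} + \frac{3}{4} = \frac{3}{2} \approx 1.5$)
$n{\left(f,z \right)} = -9$
$X = -15$ ($X = 3 \left(-5\right) = -15$)
$h{\left(W \right)} = -9$
$\left(h{\left(S^{4}{\left(F \right)} \right)} + X\right)^{2} = \left(-9 - 15\right)^{2} = \left(-24\right)^{2} = 576$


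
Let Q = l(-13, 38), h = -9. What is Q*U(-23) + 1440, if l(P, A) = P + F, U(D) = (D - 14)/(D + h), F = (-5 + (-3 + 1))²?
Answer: 11853/8 ≈ 1481.6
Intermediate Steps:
F = 49 (F = (-5 - 2)² = (-7)² = 49)
U(D) = (-14 + D)/(-9 + D) (U(D) = (D - 14)/(D - 9) = (-14 + D)/(-9 + D))
l(P, A) = 49 + P (l(P, A) = P + 49 = 49 + P)
Q = 36 (Q = 49 - 13 = 36)
Q*U(-23) + 1440 = 36*((-14 - 23)/(-9 - 23)) + 1440 = 36*(-37/(-32)) + 1440 = 36*(-1/32*(-37)) + 1440 = 36*(37/32) + 1440 = 333/8 + 1440 = 11853/8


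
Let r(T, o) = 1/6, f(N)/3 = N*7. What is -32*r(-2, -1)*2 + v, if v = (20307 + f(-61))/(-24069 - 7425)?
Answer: -177481/15747 ≈ -11.271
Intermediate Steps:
f(N) = 21*N (f(N) = 3*(N*7) = 3*(7*N) = 21*N)
v = -3171/5249 (v = (20307 + 21*(-61))/(-24069 - 7425) = (20307 - 1281)/(-31494) = 19026*(-1/31494) = -3171/5249 ≈ -0.60412)
r(T, o) = 1/6
-32*r(-2, -1)*2 + v = -32*1/6*2 - 3171/5249 = -16/3*2 - 3171/5249 = -32/3 - 3171/5249 = -177481/15747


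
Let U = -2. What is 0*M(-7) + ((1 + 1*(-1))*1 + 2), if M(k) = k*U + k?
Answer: 2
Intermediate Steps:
M(k) = -k (M(k) = k*(-2) + k = -2*k + k = -k)
0*M(-7) + ((1 + 1*(-1))*1 + 2) = 0*(-1*(-7)) + ((1 + 1*(-1))*1 + 2) = 0*7 + ((1 - 1)*1 + 2) = 0 + (0*1 + 2) = 0 + (0 + 2) = 0 + 2 = 2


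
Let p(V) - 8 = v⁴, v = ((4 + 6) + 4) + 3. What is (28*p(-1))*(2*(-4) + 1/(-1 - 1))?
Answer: -19879902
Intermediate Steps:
v = 17 (v = (10 + 4) + 3 = 14 + 3 = 17)
p(V) = 83529 (p(V) = 8 + 17⁴ = 8 + 83521 = 83529)
(28*p(-1))*(2*(-4) + 1/(-1 - 1)) = (28*83529)*(2*(-4) + 1/(-1 - 1)) = 2338812*(-8 + 1/(-2)) = 2338812*(-8 - ½) = 2338812*(-17/2) = -19879902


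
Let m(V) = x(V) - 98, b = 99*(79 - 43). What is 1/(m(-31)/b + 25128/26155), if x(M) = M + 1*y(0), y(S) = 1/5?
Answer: 23304105/21546857 ≈ 1.0816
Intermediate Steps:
y(S) = 1/5
b = 3564 (b = 99*36 = 3564)
x(M) = 1/5 + M (x(M) = M + 1*(1/5) = M + 1/5 = 1/5 + M)
m(V) = -489/5 + V (m(V) = (1/5 + V) - 98 = -489/5 + V)
1/(m(-31)/b + 25128/26155) = 1/((-489/5 - 31)/3564 + 25128/26155) = 1/(-644/5*1/3564 + 25128*(1/26155)) = 1/(-161/4455 + 25128/26155) = 1/(21546857/23304105) = 23304105/21546857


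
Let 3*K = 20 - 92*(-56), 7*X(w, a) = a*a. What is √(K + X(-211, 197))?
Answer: 3*√39571/7 ≈ 85.253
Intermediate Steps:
X(w, a) = a²/7 (X(w, a) = (a*a)/7 = a²/7)
K = 1724 (K = (20 - 92*(-56))/3 = (20 + 5152)/3 = (⅓)*5172 = 1724)
√(K + X(-211, 197)) = √(1724 + (⅐)*197²) = √(1724 + (⅐)*38809) = √(1724 + 38809/7) = √(50877/7) = 3*√39571/7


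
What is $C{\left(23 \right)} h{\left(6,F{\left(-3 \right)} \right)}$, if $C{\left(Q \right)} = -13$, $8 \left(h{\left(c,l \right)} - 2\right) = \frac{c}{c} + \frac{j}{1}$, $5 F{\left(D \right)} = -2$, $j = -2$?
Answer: $- \frac{195}{8} \approx -24.375$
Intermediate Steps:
$F{\left(D \right)} = - \frac{2}{5}$ ($F{\left(D \right)} = \frac{1}{5} \left(-2\right) = - \frac{2}{5}$)
$h{\left(c,l \right)} = \frac{15}{8}$ ($h{\left(c,l \right)} = 2 + \frac{\frac{c}{c} - \frac{2}{1}}{8} = 2 + \frac{1 - 2}{8} = 2 + \frac{1}{8} \left(-1\right) = 2 - \frac{1}{8} = \frac{15}{8}$)
$C{\left(23 \right)} h{\left(6,F{\left(-3 \right)} \right)} = \left(-13\right) \frac{15}{8} = - \frac{195}{8}$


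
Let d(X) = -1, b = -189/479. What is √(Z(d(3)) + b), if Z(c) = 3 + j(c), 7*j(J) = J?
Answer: √27685721/3353 ≈ 1.5693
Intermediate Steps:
j(J) = J/7
b = -189/479 (b = -189*1/479 = -189/479 ≈ -0.39457)
Z(c) = 3 + c/7
√(Z(d(3)) + b) = √((3 + (⅐)*(-1)) - 189/479) = √((3 - ⅐) - 189/479) = √(20/7 - 189/479) = √(8257/3353) = √27685721/3353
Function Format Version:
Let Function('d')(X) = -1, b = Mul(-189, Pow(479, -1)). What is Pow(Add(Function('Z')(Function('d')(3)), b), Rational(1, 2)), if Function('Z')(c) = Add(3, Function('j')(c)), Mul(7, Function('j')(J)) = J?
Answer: Mul(Rational(1, 3353), Pow(27685721, Rational(1, 2))) ≈ 1.5693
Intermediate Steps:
Function('j')(J) = Mul(Rational(1, 7), J)
b = Rational(-189, 479) (b = Mul(-189, Rational(1, 479)) = Rational(-189, 479) ≈ -0.39457)
Function('Z')(c) = Add(3, Mul(Rational(1, 7), c))
Pow(Add(Function('Z')(Function('d')(3)), b), Rational(1, 2)) = Pow(Add(Add(3, Mul(Rational(1, 7), -1)), Rational(-189, 479)), Rational(1, 2)) = Pow(Add(Add(3, Rational(-1, 7)), Rational(-189, 479)), Rational(1, 2)) = Pow(Add(Rational(20, 7), Rational(-189, 479)), Rational(1, 2)) = Pow(Rational(8257, 3353), Rational(1, 2)) = Mul(Rational(1, 3353), Pow(27685721, Rational(1, 2)))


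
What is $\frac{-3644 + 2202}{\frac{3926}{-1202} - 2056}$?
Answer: $\frac{866642}{1237619} \approx 0.70025$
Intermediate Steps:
$\frac{-3644 + 2202}{\frac{3926}{-1202} - 2056} = - \frac{1442}{3926 \left(- \frac{1}{1202}\right) - 2056} = - \frac{1442}{- \frac{1963}{601} - 2056} = - \frac{1442}{- \frac{1237619}{601}} = \left(-1442\right) \left(- \frac{601}{1237619}\right) = \frac{866642}{1237619}$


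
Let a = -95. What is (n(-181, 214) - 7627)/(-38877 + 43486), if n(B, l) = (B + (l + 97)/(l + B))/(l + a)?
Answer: -29956891/18099543 ≈ -1.6551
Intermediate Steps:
n(B, l) = (B + (97 + l)/(B + l))/(-95 + l) (n(B, l) = (B + (l + 97)/(l + B))/(l - 95) = (B + (97 + l)/(B + l))/(-95 + l))
(n(-181, 214) - 7627)/(-38877 + 43486) = ((97 + 214 + (-181)² - 181*214)/(214² - 95*(-181) - 95*214 - 181*214) - 7627)/(-38877 + 43486) = ((97 + 214 + 32761 - 38734)/(45796 + 17195 - 20330 - 38734) - 7627)/4609 = (-5662/3927 - 7627)*(1/4609) = -29956891/3927*1/4609 = -29956891/18099543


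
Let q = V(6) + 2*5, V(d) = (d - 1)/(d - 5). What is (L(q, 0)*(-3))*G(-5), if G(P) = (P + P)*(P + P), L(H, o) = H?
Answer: -4500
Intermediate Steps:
V(d) = (-1 + d)/(-5 + d)
q = 15 (q = (-1 + 6)/(-5 + 6) + 2*5 = 5/1 + 10 = 1*5 + 10 = 5 + 10 = 15)
G(P) = 4*P² (G(P) = (2*P)*(2*P) = 4*P²)
(L(q, 0)*(-3))*G(-5) = (15*(-3))*(4*(-5)²) = -180*25 = -45*100 = -4500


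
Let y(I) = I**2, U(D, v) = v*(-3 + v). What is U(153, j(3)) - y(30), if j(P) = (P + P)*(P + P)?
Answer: 288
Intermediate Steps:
j(P) = 4*P**2 (j(P) = (2*P)*(2*P) = 4*P**2)
U(153, j(3)) - y(30) = (4*3**2)*(-3 + 4*3**2) - 1*30**2 = (4*9)*(-3 + 4*9) - 1*900 = 36*(-3 + 36) - 900 = 36*33 - 900 = 1188 - 900 = 288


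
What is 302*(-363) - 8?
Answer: -109634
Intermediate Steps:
302*(-363) - 8 = -109626 - 8 = -109634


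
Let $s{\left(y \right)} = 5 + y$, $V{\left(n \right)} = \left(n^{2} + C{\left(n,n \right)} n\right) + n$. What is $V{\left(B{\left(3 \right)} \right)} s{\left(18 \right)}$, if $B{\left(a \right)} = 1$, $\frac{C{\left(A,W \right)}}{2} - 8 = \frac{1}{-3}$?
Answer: $\frac{1196}{3} \approx 398.67$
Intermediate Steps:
$C{\left(A,W \right)} = \frac{46}{3}$ ($C{\left(A,W \right)} = 16 + \frac{2}{-3} = 16 + 2 \left(- \frac{1}{3}\right) = 16 - \frac{2}{3} = \frac{46}{3}$)
$V{\left(n \right)} = n^{2} + \frac{49 n}{3}$ ($V{\left(n \right)} = \left(n^{2} + \frac{46 n}{3}\right) + n = n^{2} + \frac{49 n}{3}$)
$V{\left(B{\left(3 \right)} \right)} s{\left(18 \right)} = \frac{1}{3} \cdot 1 \left(49 + 3 \cdot 1\right) \left(5 + 18\right) = \frac{1}{3} \cdot 1 \left(49 + 3\right) 23 = \frac{1}{3} \cdot 1 \cdot 52 \cdot 23 = \frac{52}{3} \cdot 23 = \frac{1196}{3}$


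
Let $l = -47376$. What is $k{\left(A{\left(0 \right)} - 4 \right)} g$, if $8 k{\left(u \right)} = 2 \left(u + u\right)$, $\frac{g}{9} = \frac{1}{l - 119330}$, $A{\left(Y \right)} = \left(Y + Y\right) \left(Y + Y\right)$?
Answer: $\frac{9}{83353} \approx 0.00010797$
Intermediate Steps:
$A{\left(Y \right)} = 4 Y^{2}$ ($A{\left(Y \right)} = 2 Y 2 Y = 4 Y^{2}$)
$g = - \frac{9}{166706}$ ($g = \frac{9}{-47376 - 119330} = \frac{9}{-166706} = 9 \left(- \frac{1}{166706}\right) = - \frac{9}{166706} \approx -5.3987 \cdot 10^{-5}$)
$k{\left(u \right)} = \frac{u}{2}$ ($k{\left(u \right)} = \frac{2 \left(u + u\right)}{8} = \frac{2 \cdot 2 u}{8} = \frac{4 u}{8} = \frac{u}{2}$)
$k{\left(A{\left(0 \right)} - 4 \right)} g = \frac{4 \cdot 0^{2} - 4}{2} \left(- \frac{9}{166706}\right) = \frac{4 \cdot 0 - 4}{2} \left(- \frac{9}{166706}\right) = \frac{0 - 4}{2} \left(- \frac{9}{166706}\right) = \frac{1}{2} \left(-4\right) \left(- \frac{9}{166706}\right) = \left(-2\right) \left(- \frac{9}{166706}\right) = \frac{9}{83353}$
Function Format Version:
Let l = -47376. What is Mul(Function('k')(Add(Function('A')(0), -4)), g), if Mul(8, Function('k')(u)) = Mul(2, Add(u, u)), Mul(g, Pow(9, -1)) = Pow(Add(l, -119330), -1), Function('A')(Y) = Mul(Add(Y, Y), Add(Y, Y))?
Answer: Rational(9, 83353) ≈ 0.00010797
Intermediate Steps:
Function('A')(Y) = Mul(4, Pow(Y, 2)) (Function('A')(Y) = Mul(Mul(2, Y), Mul(2, Y)) = Mul(4, Pow(Y, 2)))
g = Rational(-9, 166706) (g = Mul(9, Pow(Add(-47376, -119330), -1)) = Mul(9, Pow(-166706, -1)) = Mul(9, Rational(-1, 166706)) = Rational(-9, 166706) ≈ -5.3987e-5)
Function('k')(u) = Mul(Rational(1, 2), u) (Function('k')(u) = Mul(Rational(1, 8), Mul(2, Add(u, u))) = Mul(Rational(1, 8), Mul(2, Mul(2, u))) = Mul(Rational(1, 8), Mul(4, u)) = Mul(Rational(1, 2), u))
Mul(Function('k')(Add(Function('A')(0), -4)), g) = Mul(Mul(Rational(1, 2), Add(Mul(4, Pow(0, 2)), -4)), Rational(-9, 166706)) = Mul(Mul(Rational(1, 2), Add(Mul(4, 0), -4)), Rational(-9, 166706)) = Mul(Mul(Rational(1, 2), Add(0, -4)), Rational(-9, 166706)) = Mul(Mul(Rational(1, 2), -4), Rational(-9, 166706)) = Mul(-2, Rational(-9, 166706)) = Rational(9, 83353)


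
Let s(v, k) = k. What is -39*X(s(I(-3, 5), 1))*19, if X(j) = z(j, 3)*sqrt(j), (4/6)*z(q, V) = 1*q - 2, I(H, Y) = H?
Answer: 2223/2 ≈ 1111.5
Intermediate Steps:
z(q, V) = -3 + 3*q/2 (z(q, V) = 3*(1*q - 2)/2 = 3*(q - 2)/2 = 3*(-2 + q)/2 = -3 + 3*q/2)
X(j) = sqrt(j)*(-3 + 3*j/2) (X(j) = (-3 + 3*j/2)*sqrt(j) = sqrt(j)*(-3 + 3*j/2))
-39*X(s(I(-3, 5), 1))*19 = -117*sqrt(1)*(-2 + 1)/2*19 = -117*(-1)/2*19 = -39*(-3/2)*19 = (117/2)*19 = 2223/2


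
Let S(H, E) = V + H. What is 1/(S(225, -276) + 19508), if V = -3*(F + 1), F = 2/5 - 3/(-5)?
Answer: 1/19727 ≈ 5.0692e-5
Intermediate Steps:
F = 1 (F = 2*(⅕) - 3*(-⅕) = ⅖ + ⅗ = 1)
V = -6 (V = -3*(1 + 1) = -3*2 = -6)
S(H, E) = -6 + H
1/(S(225, -276) + 19508) = 1/((-6 + 225) + 19508) = 1/(219 + 19508) = 1/19727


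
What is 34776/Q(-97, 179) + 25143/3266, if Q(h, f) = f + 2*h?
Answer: -37733757/16330 ≈ -2310.7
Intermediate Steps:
34776/Q(-97, 179) + 25143/3266 = 34776/(179 + 2*(-97)) + 25143/3266 = 34776/(179 - 194) + 25143*(1/3266) = 34776/(-15) + 25143/3266 = 34776*(-1/15) + 25143/3266 = -11592/5 + 25143/3266 = -37733757/16330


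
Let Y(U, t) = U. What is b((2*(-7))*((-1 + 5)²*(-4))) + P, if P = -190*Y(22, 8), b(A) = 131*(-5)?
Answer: -4835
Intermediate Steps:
b(A) = -655
P = -4180 (P = -190*22 = -4180)
b((2*(-7))*((-1 + 5)²*(-4))) + P = -655 - 4180 = -4835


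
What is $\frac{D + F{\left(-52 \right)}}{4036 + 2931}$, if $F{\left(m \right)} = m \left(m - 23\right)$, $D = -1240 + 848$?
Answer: $\frac{3508}{6967} \approx 0.50352$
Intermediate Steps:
$D = -392$
$F{\left(m \right)} = m \left(-23 + m\right)$
$\frac{D + F{\left(-52 \right)}}{4036 + 2931} = \frac{-392 - 52 \left(-23 - 52\right)}{4036 + 2931} = \frac{-392 - -3900}{6967} = \left(-392 + 3900\right) \frac{1}{6967} = 3508 \cdot \frac{1}{6967} = \frac{3508}{6967}$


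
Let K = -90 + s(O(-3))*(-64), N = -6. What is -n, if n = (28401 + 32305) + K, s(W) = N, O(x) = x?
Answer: -61000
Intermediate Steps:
s(W) = -6
K = 294 (K = -90 - 6*(-64) = -90 + 384 = 294)
n = 61000 (n = (28401 + 32305) + 294 = 60706 + 294 = 61000)
-n = -1*61000 = -61000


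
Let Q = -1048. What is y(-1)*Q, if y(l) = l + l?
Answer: 2096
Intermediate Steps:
y(l) = 2*l
y(-1)*Q = (2*(-1))*(-1048) = -2*(-1048) = 2096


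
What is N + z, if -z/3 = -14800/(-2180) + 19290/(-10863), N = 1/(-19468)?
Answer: -38520879123/2561268484 ≈ -15.040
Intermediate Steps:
N = -1/19468 ≈ -5.1366e-5
z = -1978670/131563 (z = -3*(-14800/(-2180) + 19290/(-10863)) = -3*(-14800*(-1/2180) + 19290*(-1/10863)) = -3*(740/109 - 6430/3621) = -3*1978670/394689 = -1978670/131563 ≈ -15.040)
N + z = -1/19468 - 1978670/131563 = -38520879123/2561268484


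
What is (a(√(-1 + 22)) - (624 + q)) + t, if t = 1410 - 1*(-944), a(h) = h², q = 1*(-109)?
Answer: 1860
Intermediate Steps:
q = -109
t = 2354 (t = 1410 + 944 = 2354)
(a(√(-1 + 22)) - (624 + q)) + t = ((√(-1 + 22))² - (624 - 109)) + 2354 = ((√21)² - 1*515) + 2354 = (21 - 515) + 2354 = -494 + 2354 = 1860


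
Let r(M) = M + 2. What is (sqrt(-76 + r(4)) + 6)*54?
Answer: 324 + 54*I*sqrt(70) ≈ 324.0 + 451.8*I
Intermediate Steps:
r(M) = 2 + M
(sqrt(-76 + r(4)) + 6)*54 = (sqrt(-76 + (2 + 4)) + 6)*54 = (sqrt(-76 + 6) + 6)*54 = (sqrt(-70) + 6)*54 = (I*sqrt(70) + 6)*54 = (6 + I*sqrt(70))*54 = 324 + 54*I*sqrt(70)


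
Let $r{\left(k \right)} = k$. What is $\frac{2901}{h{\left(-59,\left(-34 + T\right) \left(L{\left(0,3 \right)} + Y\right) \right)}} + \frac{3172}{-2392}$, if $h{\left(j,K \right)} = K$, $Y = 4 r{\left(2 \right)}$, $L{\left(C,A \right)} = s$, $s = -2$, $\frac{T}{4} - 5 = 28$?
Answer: $\frac{16263}{4508} \approx 3.6076$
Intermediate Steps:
$T = 132$ ($T = 20 + 4 \cdot 28 = 20 + 112 = 132$)
$L{\left(C,A \right)} = -2$
$Y = 8$ ($Y = 4 \cdot 2 = 8$)
$\frac{2901}{h{\left(-59,\left(-34 + T\right) \left(L{\left(0,3 \right)} + Y\right) \right)}} + \frac{3172}{-2392} = \frac{2901}{\left(-34 + 132\right) \left(-2 + 8\right)} + \frac{3172}{-2392} = \frac{2901}{98 \cdot 6} + 3172 \left(- \frac{1}{2392}\right) = \frac{2901}{588} - \frac{61}{46} = 2901 \cdot \frac{1}{588} - \frac{61}{46} = \frac{967}{196} - \frac{61}{46} = \frac{16263}{4508}$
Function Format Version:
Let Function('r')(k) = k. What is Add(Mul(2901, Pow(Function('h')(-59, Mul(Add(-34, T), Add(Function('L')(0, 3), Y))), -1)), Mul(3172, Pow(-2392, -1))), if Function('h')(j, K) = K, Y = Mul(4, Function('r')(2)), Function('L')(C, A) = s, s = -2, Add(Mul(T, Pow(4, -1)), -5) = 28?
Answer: Rational(16263, 4508) ≈ 3.6076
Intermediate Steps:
T = 132 (T = Add(20, Mul(4, 28)) = Add(20, 112) = 132)
Function('L')(C, A) = -2
Y = 8 (Y = Mul(4, 2) = 8)
Add(Mul(2901, Pow(Function('h')(-59, Mul(Add(-34, T), Add(Function('L')(0, 3), Y))), -1)), Mul(3172, Pow(-2392, -1))) = Add(Mul(2901, Pow(Mul(Add(-34, 132), Add(-2, 8)), -1)), Mul(3172, Pow(-2392, -1))) = Add(Mul(2901, Pow(Mul(98, 6), -1)), Mul(3172, Rational(-1, 2392))) = Add(Mul(2901, Pow(588, -1)), Rational(-61, 46)) = Add(Mul(2901, Rational(1, 588)), Rational(-61, 46)) = Add(Rational(967, 196), Rational(-61, 46)) = Rational(16263, 4508)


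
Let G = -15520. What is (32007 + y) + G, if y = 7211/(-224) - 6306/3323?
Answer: 12246756727/744352 ≈ 16453.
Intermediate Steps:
y = -25374697/744352 (y = 7211*(-1/224) - 6306*1/3323 = -7211/224 - 6306/3323 = -25374697/744352 ≈ -34.090)
(32007 + y) + G = (32007 - 25374697/744352) - 15520 = 23799099767/744352 - 15520 = 12246756727/744352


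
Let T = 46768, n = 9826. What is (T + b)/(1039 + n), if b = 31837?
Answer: 15721/2173 ≈ 7.2347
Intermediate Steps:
(T + b)/(1039 + n) = (46768 + 31837)/(1039 + 9826) = 78605/10865 = 78605*(1/10865) = 15721/2173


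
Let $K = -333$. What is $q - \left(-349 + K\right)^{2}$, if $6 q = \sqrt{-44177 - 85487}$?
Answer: $-465124 + \frac{4 i \sqrt{2026}}{3} \approx -4.6512 \cdot 10^{5} + 60.015 i$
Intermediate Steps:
$q = \frac{4 i \sqrt{2026}}{3}$ ($q = \frac{\sqrt{-44177 - 85487}}{6} = \frac{\sqrt{-129664}}{6} = \frac{8 i \sqrt{2026}}{6} = \frac{4 i \sqrt{2026}}{3} \approx 60.015 i$)
$q - \left(-349 + K\right)^{2} = \frac{4 i \sqrt{2026}}{3} - \left(-349 - 333\right)^{2} = \frac{4 i \sqrt{2026}}{3} - \left(-682\right)^{2} = \frac{4 i \sqrt{2026}}{3} - 465124 = -465124 + \frac{4 i \sqrt{2026}}{3}$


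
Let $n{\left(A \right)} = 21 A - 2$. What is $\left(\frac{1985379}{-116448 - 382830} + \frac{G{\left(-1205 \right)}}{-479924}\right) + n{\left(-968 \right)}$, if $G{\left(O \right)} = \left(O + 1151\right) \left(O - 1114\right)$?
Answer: $- \frac{203016598515241}{9983978953} \approx -20334.0$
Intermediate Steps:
$G{\left(O \right)} = \left(-1114 + O\right) \left(1151 + O\right)$ ($G{\left(O \right)} = \left(1151 + O\right) \left(-1114 + O\right) = \left(-1114 + O\right) \left(1151 + O\right)$)
$n{\left(A \right)} = -2 + 21 A$
$\left(\frac{1985379}{-116448 - 382830} + \frac{G{\left(-1205 \right)}}{-479924}\right) + n{\left(-968 \right)} = \left(\frac{1985379}{-116448 - 382830} + \frac{-1282214 + \left(-1205\right)^{2} + 37 \left(-1205\right)}{-479924}\right) + \left(-2 + 21 \left(-968\right)\right) = \left(\frac{1985379}{-499278} + \left(-1282214 + 1452025 - 44585\right) \left(- \frac{1}{479924}\right)\right) - 20330 = \left(1985379 \left(- \frac{1}{499278}\right) + 125226 \left(- \frac{1}{479924}\right)\right) - 20330 = \left(- \frac{661793}{166426} - \frac{62613}{239962}\right) - 20330 = - \frac{42306400751}{9983978953} - 20330 = - \frac{203016598515241}{9983978953}$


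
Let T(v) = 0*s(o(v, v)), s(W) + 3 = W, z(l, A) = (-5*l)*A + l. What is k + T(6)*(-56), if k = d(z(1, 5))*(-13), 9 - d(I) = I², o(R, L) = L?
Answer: 7371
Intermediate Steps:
z(l, A) = l - 5*A*l (z(l, A) = -5*A*l + l = l - 5*A*l)
d(I) = 9 - I²
s(W) = -3 + W
T(v) = 0 (T(v) = 0*(-3 + v) = 0)
k = 7371 (k = (9 - (1*(1 - 5*5))²)*(-13) = (9 - (1*(1 - 25))²)*(-13) = (9 - (1*(-24))²)*(-13) = (9 - 1*(-24)²)*(-13) = (9 - 1*576)*(-13) = (9 - 576)*(-13) = -567*(-13) = 7371)
k + T(6)*(-56) = 7371 + 0*(-56) = 7371 + 0 = 7371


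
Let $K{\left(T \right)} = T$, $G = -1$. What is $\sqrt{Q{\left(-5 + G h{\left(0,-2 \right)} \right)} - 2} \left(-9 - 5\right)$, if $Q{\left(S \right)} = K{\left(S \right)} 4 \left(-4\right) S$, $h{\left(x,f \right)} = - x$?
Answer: $- 14 i \sqrt{402} \approx - 280.7 i$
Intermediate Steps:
$Q{\left(S \right)} = - 16 S^{2}$ ($Q{\left(S \right)} = S 4 \left(-4\right) S = 4 S \left(-4\right) S = - 16 S S = - 16 S^{2}$)
$\sqrt{Q{\left(-5 + G h{\left(0,-2 \right)} \right)} - 2} \left(-9 - 5\right) = \sqrt{- 16 \left(-5 - \left(-1\right) 0\right)^{2} - 2} \left(-9 - 5\right) = \sqrt{- 16 \left(-5 - 0\right)^{2} - 2} \left(-14\right) = \sqrt{- 16 \left(-5 + 0\right)^{2} - 2} \left(-14\right) = \sqrt{- 16 \left(-5\right)^{2} - 2} \left(-14\right) = \sqrt{\left(-16\right) 25 - 2} \left(-14\right) = \sqrt{-400 - 2} \left(-14\right) = \sqrt{-402} \left(-14\right) = i \sqrt{402} \left(-14\right) = - 14 i \sqrt{402}$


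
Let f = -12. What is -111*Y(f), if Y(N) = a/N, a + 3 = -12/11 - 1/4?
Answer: -7067/176 ≈ -40.153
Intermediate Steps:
a = -191/44 (a = -3 + (-12/11 - 1/4) = -3 - 59/44 = -191/44 ≈ -4.3409)
Y(N) = -191/(44*N)
-111*Y(f) = -(-21201)/(44*(-12)) = -(-21201)*(-1)/(44*12) = -111*191/528 = -7067/176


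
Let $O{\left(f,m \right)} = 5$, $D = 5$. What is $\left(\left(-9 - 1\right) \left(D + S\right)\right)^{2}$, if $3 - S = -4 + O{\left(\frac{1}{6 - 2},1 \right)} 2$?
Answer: $400$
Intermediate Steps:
$S = -3$ ($S = 3 - \left(-4 + 5 \cdot 2\right) = 3 - \left(-4 + 10\right) = 3 - 6 = -3$)
$\left(\left(-9 - 1\right) \left(D + S\right)\right)^{2} = \left(\left(-9 - 1\right) \left(5 - 3\right)\right)^{2} = \left(\left(-10\right) 2\right)^{2} = \left(-20\right)^{2} = 400$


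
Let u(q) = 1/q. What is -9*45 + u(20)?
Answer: -8099/20 ≈ -404.95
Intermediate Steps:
u(q) = 1/q
-9*45 + u(20) = -9*45 + 1/20 = -405 + 1/20 = -8099/20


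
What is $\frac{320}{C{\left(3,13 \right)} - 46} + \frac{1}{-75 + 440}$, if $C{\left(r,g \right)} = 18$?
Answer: $- \frac{29193}{2555} \approx -11.426$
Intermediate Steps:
$\frac{320}{C{\left(3,13 \right)} - 46} + \frac{1}{-75 + 440} = \frac{320}{18 - 46} + \frac{1}{-75 + 440} = \frac{320}{-28} + \frac{1}{365} = 320 \left(- \frac{1}{28}\right) + \frac{1}{365} = - \frac{80}{7} + \frac{1}{365} = - \frac{29193}{2555}$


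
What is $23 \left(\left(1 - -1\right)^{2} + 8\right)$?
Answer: $276$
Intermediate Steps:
$23 \left(\left(1 - -1\right)^{2} + 8\right) = 23 \left(\left(1 + 1\right)^{2} + 8\right) = 23 \left(2^{2} + 8\right) = 23 \left(4 + 8\right) = 23 \cdot 12 = 276$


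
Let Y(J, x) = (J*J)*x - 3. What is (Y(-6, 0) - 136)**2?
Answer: 19321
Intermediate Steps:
Y(J, x) = -3 + x*J**2 (Y(J, x) = J**2*x - 3 = x*J**2 - 3 = -3 + x*J**2)
(Y(-6, 0) - 136)**2 = ((-3 + 0*(-6)**2) - 136)**2 = ((-3 + 0*36) - 136)**2 = ((-3 + 0) - 136)**2 = (-3 - 136)**2 = (-139)**2 = 19321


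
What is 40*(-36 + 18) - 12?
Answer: -732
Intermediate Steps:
40*(-36 + 18) - 12 = 40*(-18) - 12 = -720 - 12 = -732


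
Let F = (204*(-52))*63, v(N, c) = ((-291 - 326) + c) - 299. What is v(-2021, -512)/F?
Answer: 1/468 ≈ 0.0021368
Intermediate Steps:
v(N, c) = -916 + c (v(N, c) = (-617 + c) - 299 = -916 + c)
F = -668304 (F = -10608*63 = -668304)
v(-2021, -512)/F = (-916 - 512)/(-668304) = -1428*(-1/668304) = 1/468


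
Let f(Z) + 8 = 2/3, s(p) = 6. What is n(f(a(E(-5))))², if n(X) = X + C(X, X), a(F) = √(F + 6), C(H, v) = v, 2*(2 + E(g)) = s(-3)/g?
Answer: 1936/9 ≈ 215.11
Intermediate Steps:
E(g) = -2 + 3/g (E(g) = -2 + (6/g)/2 = -2 + 3/g)
a(F) = √(6 + F)
f(Z) = -22/3 (f(Z) = -8 + 2/3 = -8 + (⅓)*2 = -8 + ⅔ = -22/3)
n(X) = 2*X (n(X) = X + X = 2*X)
n(f(a(E(-5))))² = (2*(-22/3))² = (-44/3)² = 1936/9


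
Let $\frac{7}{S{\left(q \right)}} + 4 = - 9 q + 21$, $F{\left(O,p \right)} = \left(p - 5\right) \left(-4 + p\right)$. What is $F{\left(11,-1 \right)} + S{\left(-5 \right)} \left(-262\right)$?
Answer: $\frac{13}{31} \approx 0.41935$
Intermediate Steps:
$F{\left(O,p \right)} = \left(-5 + p\right) \left(-4 + p\right)$
$S{\left(q \right)} = \frac{7}{17 - 9 q}$ ($S{\left(q \right)} = \frac{7}{-4 - \left(-21 + 9 q\right)} = \frac{7}{17 - 9 q}$)
$F{\left(11,-1 \right)} + S{\left(-5 \right)} \left(-262\right) = \left(20 + \left(-1\right)^{2} - -9\right) + - \frac{7}{-17 + 9 \left(-5\right)} \left(-262\right) = \left(20 + 1 + 9\right) + - \frac{7}{-17 - 45} \left(-262\right) = 30 + - \frac{7}{-62} \left(-262\right) = 30 + \left(-7\right) \left(- \frac{1}{62}\right) \left(-262\right) = 30 + \frac{7}{62} \left(-262\right) = 30 - \frac{917}{31} = \frac{13}{31}$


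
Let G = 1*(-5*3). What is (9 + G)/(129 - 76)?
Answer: -6/53 ≈ -0.11321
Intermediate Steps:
G = -15 (G = 1*(-15) = -15)
(9 + G)/(129 - 76) = (9 - 15)/(129 - 76) = -6/53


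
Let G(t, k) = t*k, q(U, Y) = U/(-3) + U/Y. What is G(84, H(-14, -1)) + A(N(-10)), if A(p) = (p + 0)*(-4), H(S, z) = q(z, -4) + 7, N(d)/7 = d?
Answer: 917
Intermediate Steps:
q(U, Y) = -U/3 + U/Y (q(U, Y) = U*(-1/3) + U/Y = -U/3 + U/Y)
N(d) = 7*d
H(S, z) = 7 - 7*z/12 (H(S, z) = (-z/3 + z/(-4)) + 7 = (-z/3 + z*(-1/4)) + 7 = (-z/3 - z/4) + 7 = -7*z/12 + 7 = 7 - 7*z/12)
G(t, k) = k*t
A(p) = -4*p (A(p) = p*(-4) = -4*p)
G(84, H(-14, -1)) + A(N(-10)) = (7 - 7/12*(-1))*84 - 28*(-10) = (7 + 7/12)*84 - 4*(-70) = (91/12)*84 + 280 = 637 + 280 = 917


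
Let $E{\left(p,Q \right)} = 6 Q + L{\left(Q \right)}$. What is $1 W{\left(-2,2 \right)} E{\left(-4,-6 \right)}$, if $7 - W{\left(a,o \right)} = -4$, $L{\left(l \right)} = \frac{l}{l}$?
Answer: $-385$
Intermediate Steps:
$L{\left(l \right)} = 1$
$W{\left(a,o \right)} = 11$ ($W{\left(a,o \right)} = 7 - -4 = 7 + 4 = 11$)
$E{\left(p,Q \right)} = 1 + 6 Q$ ($E{\left(p,Q \right)} = 6 Q + 1 = 1 + 6 Q$)
$1 W{\left(-2,2 \right)} E{\left(-4,-6 \right)} = 1 \cdot 11 \left(1 + 6 \left(-6\right)\right) = 11 \left(1 - 36\right) = 11 \left(-35\right) = -385$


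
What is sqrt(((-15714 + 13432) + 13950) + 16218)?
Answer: sqrt(27886) ≈ 166.99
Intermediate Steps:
sqrt(((-15714 + 13432) + 13950) + 16218) = sqrt((-2282 + 13950) + 16218) = sqrt(11668 + 16218) = sqrt(27886)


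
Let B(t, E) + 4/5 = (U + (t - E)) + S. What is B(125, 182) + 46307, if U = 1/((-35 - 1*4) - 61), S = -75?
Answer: 4617419/100 ≈ 46174.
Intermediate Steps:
U = -1/100 (U = 1/((-35 - 4) - 61) = 1/(-39 - 61) = 1/(-100) = -1/100 ≈ -0.010000)
B(t, E) = -7581/100 + t - E (B(t, E) = -⅘ + ((-1/100 + (t - E)) - 75) = -⅘ + ((-1/100 + t - E) - 75) = -⅘ + (-7501/100 + t - E) = -7581/100 + t - E)
B(125, 182) + 46307 = (-7581/100 + 125 - 1*182) + 46307 = (-7581/100 + 125 - 182) + 46307 = -13281/100 + 46307 = 4617419/100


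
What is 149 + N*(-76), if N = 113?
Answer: -8439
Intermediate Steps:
149 + N*(-76) = 149 + 113*(-76) = 149 - 8588 = -8439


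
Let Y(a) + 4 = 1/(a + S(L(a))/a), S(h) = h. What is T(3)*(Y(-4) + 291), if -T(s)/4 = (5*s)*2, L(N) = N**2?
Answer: -34425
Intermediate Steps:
T(s) = -40*s (T(s) = -4*5*s*2 = -40*s)
Y(a) = -4 + 1/(2*a) (Y(a) = -4 + 1/(a + a**2/a) = -4 + 1/(a + a) = -4 + 1/(2*a))
T(3)*(Y(-4) + 291) = (-40*3)*((-4 + (1/2)/(-4)) + 291) = -120*((-4 + (1/2)*(-1/4)) + 291) = -120*((-4 - 1/8) + 291) = -120*(-33/8 + 291) = -120*2295/8 = -34425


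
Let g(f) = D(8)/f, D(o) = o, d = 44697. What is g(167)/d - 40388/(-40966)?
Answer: 150736237270/152893284717 ≈ 0.98589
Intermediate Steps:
g(f) = 8/f
g(167)/d - 40388/(-40966) = (8/167)/44697 - 40388/(-40966) = (8*(1/167))*(1/44697) - 40388*(-1/40966) = (8/167)*(1/44697) + 20194/20483 = 8/7464399 + 20194/20483 = 150736237270/152893284717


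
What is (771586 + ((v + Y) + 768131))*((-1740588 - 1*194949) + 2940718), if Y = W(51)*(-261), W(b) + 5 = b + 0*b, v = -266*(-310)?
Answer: 1618513295951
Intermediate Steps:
v = 82460
W(b) = -5 + b (W(b) = -5 + (b + 0*b) = -5 + (b + 0) = -5 + b)
Y = -12006 (Y = (-5 + 51)*(-261) = 46*(-261) = -12006)
(771586 + ((v + Y) + 768131))*((-1740588 - 1*194949) + 2940718) = (771586 + ((82460 - 12006) + 768131))*((-1740588 - 1*194949) + 2940718) = (771586 + (70454 + 768131))*((-1740588 - 194949) + 2940718) = (771586 + 838585)*(-1935537 + 2940718) = 1610171*1005181 = 1618513295951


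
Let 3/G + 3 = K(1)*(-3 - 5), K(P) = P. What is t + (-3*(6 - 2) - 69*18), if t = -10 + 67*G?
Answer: -14105/11 ≈ -1282.3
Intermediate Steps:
G = -3/11 (G = 3/(-3 + 1*(-3 - 5)) = 3/(-3 + 1*(-8)) = 3/(-3 - 8) = 3/(-11) = 3*(-1/11) = -3/11 ≈ -0.27273)
t = -311/11 (t = -10 + 67*(-3/11) = -10 - 201/11 = -311/11 ≈ -28.273)
t + (-3*(6 - 2) - 69*18) = -311/11 + (-3*(6 - 2) - 69*18) = -311/11 + (-3*4 - 1242) = -311/11 + (-12 - 1242) = -311/11 - 1254 = -14105/11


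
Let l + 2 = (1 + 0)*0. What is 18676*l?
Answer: -37352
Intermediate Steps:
l = -2 (l = -2 + (1 + 0)*0 = -2 + 1*0 = -2 + 0 = -2)
18676*l = 18676*(-2) = -37352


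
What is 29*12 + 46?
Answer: 394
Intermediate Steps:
29*12 + 46 = 348 + 46 = 394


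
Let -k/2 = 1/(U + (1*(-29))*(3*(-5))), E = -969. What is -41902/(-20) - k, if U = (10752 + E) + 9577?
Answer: 82945013/39590 ≈ 2095.1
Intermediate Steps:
U = 19360 (U = (10752 - 969) + 9577 = 9783 + 9577 = 19360)
k = -2/19795 (k = -2/(19360 + (1*(-29))*(3*(-5))) = -2/(19360 - 29*(-15)) = -2/(19360 + 435) = -2/19795 ≈ -0.00010104)
-41902/(-20) - k = -41902/(-20) - 1*(-2/19795) = -41902*(-1)/20 + 2/19795 = -82*(-511/20) + 2/19795 = 20951/10 + 2/19795 = 82945013/39590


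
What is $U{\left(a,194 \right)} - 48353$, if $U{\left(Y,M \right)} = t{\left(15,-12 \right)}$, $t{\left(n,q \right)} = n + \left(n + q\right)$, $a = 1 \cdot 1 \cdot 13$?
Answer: $-48335$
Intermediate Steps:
$a = 13$ ($a = 1 \cdot 13 = 13$)
$t{\left(n,q \right)} = q + 2 n$
$U{\left(Y,M \right)} = 18$ ($U{\left(Y,M \right)} = -12 + 2 \cdot 15 = -12 + 30 = 18$)
$U{\left(a,194 \right)} - 48353 = 18 - 48353 = -48335$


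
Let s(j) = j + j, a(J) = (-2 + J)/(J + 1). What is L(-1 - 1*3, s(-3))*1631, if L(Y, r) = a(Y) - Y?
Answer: 9786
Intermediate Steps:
a(J) = (-2 + J)/(1 + J)
s(j) = 2*j
L(Y, r) = -Y + (-2 + Y)/(1 + Y) (L(Y, r) = (-2 + Y)/(1 + Y) - Y = -Y + (-2 + Y)/(1 + Y))
L(-1 - 1*3, s(-3))*1631 = ((-2 - (-1 - 1*3)²)/(1 + (-1 - 1*3)))*1631 = ((-2 - (-1 - 3)²)/(1 + (-1 - 3)))*1631 = ((-2 - 1*(-4)²)/(1 - 4))*1631 = ((-2 - 1*16)/(-3))*1631 = -(-2 - 16)/3*1631 = -⅓*(-18)*1631 = 6*1631 = 9786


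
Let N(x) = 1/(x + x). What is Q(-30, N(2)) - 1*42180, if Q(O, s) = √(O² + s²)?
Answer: -42180 + √14401/4 ≈ -42150.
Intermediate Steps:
N(x) = 1/(2*x)
Q(-30, N(2)) - 1*42180 = √((-30)² + ((½)/2)²) - 1*42180 = √(900 + ((½)*(½))²) - 42180 = √(900 + (¼)²) - 42180 = √(900 + 1/16) - 42180 = √(14401/16) - 42180 = √14401/4 - 42180 = -42180 + √14401/4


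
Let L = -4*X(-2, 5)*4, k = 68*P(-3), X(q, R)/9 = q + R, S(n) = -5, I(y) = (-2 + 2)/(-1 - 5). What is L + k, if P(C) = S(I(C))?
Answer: -772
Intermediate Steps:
I(y) = 0 (I(y) = 0/(-6) = 0*(-⅙) = 0)
P(C) = -5
X(q, R) = 9*R + 9*q (X(q, R) = 9*(q + R) = 9*(R + q) = 9*R + 9*q)
k = -340 (k = 68*(-5) = -340)
L = -432 (L = -4*(9*5 + 9*(-2))*4 = -4*(45 - 18)*4 = -4*27*4 = -108*4 = -432)
L + k = -432 - 340 = -772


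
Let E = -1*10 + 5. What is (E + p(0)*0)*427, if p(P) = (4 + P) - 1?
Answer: -2135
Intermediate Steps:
p(P) = 3 + P
E = -5 (E = -10 + 5 = -5)
(E + p(0)*0)*427 = (-5 + (3 + 0)*0)*427 = (-5 + 3*0)*427 = (-5 + 0)*427 = -5*427 = -2135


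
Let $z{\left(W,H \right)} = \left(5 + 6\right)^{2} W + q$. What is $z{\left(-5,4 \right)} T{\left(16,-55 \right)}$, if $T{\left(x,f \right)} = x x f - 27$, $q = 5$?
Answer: $8464200$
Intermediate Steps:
$T{\left(x,f \right)} = -27 + f x^{2}$ ($T{\left(x,f \right)} = x^{2} f - 27 = f x^{2} - 27 = -27 + f x^{2}$)
$z{\left(W,H \right)} = 5 + 121 W$ ($z{\left(W,H \right)} = \left(5 + 6\right)^{2} W + 5 = 11^{2} W + 5 = 121 W + 5 = 5 + 121 W$)
$z{\left(-5,4 \right)} T{\left(16,-55 \right)} = \left(5 + 121 \left(-5\right)\right) \left(-27 - 55 \cdot 16^{2}\right) = \left(5 - 605\right) \left(-27 - 14080\right) = - 600 \left(-27 - 14080\right) = \left(-600\right) \left(-14107\right) = 8464200$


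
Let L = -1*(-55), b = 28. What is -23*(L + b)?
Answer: -1909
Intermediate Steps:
L = 55
-23*(L + b) = -23*(55 + 28) = -23*83 = -1909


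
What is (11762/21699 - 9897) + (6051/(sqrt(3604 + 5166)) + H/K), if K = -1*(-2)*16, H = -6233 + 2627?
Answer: -3475015153/347184 + 6051*sqrt(8770)/8770 ≈ -9944.5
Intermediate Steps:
H = -3606
K = 32 (K = 2*16 = 32)
(11762/21699 - 9897) + (6051/(sqrt(3604 + 5166)) + H/K) = (11762/21699 - 9897) + (6051/(sqrt(3604 + 5166)) - 3606/32) = (11762*(1/21699) - 9897) + (6051/(sqrt(8770)) - 3606*1/32) = (11762/21699 - 9897) + (6051*(sqrt(8770)/8770) - 1803/16) = -214743241/21699 + (6051*sqrt(8770)/8770 - 1803/16) = -214743241/21699 + (-1803/16 + 6051*sqrt(8770)/8770) = -3475015153/347184 + 6051*sqrt(8770)/8770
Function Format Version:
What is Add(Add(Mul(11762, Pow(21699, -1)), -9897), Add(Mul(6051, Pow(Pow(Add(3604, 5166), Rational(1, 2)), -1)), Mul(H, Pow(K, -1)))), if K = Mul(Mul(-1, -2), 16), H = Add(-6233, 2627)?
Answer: Add(Rational(-3475015153, 347184), Mul(Rational(6051, 8770), Pow(8770, Rational(1, 2)))) ≈ -9944.5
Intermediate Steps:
H = -3606
K = 32 (K = Mul(2, 16) = 32)
Add(Add(Mul(11762, Pow(21699, -1)), -9897), Add(Mul(6051, Pow(Pow(Add(3604, 5166), Rational(1, 2)), -1)), Mul(H, Pow(K, -1)))) = Add(Add(Mul(11762, Pow(21699, -1)), -9897), Add(Mul(6051, Pow(Pow(Add(3604, 5166), Rational(1, 2)), -1)), Mul(-3606, Pow(32, -1)))) = Add(Add(Mul(11762, Rational(1, 21699)), -9897), Add(Mul(6051, Pow(Pow(8770, Rational(1, 2)), -1)), Mul(-3606, Rational(1, 32)))) = Add(Add(Rational(11762, 21699), -9897), Add(Mul(6051, Mul(Rational(1, 8770), Pow(8770, Rational(1, 2)))), Rational(-1803, 16))) = Add(Rational(-214743241, 21699), Add(Mul(Rational(6051, 8770), Pow(8770, Rational(1, 2))), Rational(-1803, 16))) = Add(Rational(-214743241, 21699), Add(Rational(-1803, 16), Mul(Rational(6051, 8770), Pow(8770, Rational(1, 2))))) = Add(Rational(-3475015153, 347184), Mul(Rational(6051, 8770), Pow(8770, Rational(1, 2))))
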